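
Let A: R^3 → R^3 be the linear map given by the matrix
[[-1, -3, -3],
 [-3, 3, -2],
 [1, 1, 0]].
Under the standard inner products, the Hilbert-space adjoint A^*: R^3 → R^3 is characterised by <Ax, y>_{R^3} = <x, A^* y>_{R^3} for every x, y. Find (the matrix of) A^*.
A^* = A^T =
[[-1, -3, 1],
 [-3, 3, 1],
 [-3, -2, 0]]

For real matrices with standard dot products, the defining identity <Ax, y> = <x, A^* y> gives (Ax)^T y = x^T (A^*) y, i.e. x^T A^T y = x^T (A^*) y. Since this holds for all x, y, we must have A^* = A^T. Therefore
A^* =
[[-1, -3, 1],
 [-3, 3, 1],
 [-3, -2, 0]].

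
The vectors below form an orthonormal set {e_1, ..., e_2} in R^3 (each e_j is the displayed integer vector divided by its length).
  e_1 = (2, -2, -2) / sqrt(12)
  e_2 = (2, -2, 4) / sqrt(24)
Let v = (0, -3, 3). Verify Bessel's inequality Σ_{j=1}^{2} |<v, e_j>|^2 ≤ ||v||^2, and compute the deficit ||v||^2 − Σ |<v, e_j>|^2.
Σ |<v, e_j>|^2 = 27/2; ||v||^2 = 18; deficit = 9/2

Write each e_j = u_j / sqrt(<u_j, u_j>) where u_j is the displayed integer vector. Then <v, e_j> = <v, u_j> / sqrt(<u_j, u_j>), so |<v, e_j>|^2 = <v, u_j>^2 / <u_j, u_j>.
Coefficients: <v, e_1> = 0/sqrt(12), <v, e_2> = 18/sqrt(24).
Square and sum: Σ |<v, e_j>|^2 = 27/2.
Compute ||v||^2 = v·v = 18.
Deficit = 18 − 27/2 = 9/2 ≥ 0, confirming Bessel's inequality. (The deficit equals ||v − Σ <v,e_j> e_j||^2, the squared distance from v to span{e_j}.)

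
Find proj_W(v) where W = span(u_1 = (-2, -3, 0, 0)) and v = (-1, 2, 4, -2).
proj_W(v) = (8/13, 12/13, 0, 0)

Set up U = [u_1 | ... | u_1] ∈ R^(4×1). The projector onto W = col(U) is P = U (U^T U)^(-1) U^T.
Compute U^T U =
  [13],
and U^T v = (-4).
Solve U^T U · c = U^T v for the coefficients: c = (-4/13). The projection is proj_W(v) = U c.
Check: (v - proj_W(v)) · u_1 = 0  (should be 0).
Result: proj_W(v) = (8/13, 12/13, 0, 0).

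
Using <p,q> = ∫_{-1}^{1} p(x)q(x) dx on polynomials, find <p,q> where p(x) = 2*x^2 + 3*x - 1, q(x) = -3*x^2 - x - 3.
<p,q> = -2/5

Expand the product: p(x)·q(x) = -6*x^4 - 11*x^3 - 6*x^2 - 8*x + 3.
∫_{-1}^{1} of each monomial x^k gives [2/(k+1) if k even, 0 if k odd]. Integrating term-by-term (or equivalently evaluating the antiderivative F(x) = -6*x^5/5 - 11*x^4/4 - 2*x^3 - 4*x^2 + 3*x at the endpoints):
  F(1) − F(−1) = -139/20 − (-131/20) = -2/5.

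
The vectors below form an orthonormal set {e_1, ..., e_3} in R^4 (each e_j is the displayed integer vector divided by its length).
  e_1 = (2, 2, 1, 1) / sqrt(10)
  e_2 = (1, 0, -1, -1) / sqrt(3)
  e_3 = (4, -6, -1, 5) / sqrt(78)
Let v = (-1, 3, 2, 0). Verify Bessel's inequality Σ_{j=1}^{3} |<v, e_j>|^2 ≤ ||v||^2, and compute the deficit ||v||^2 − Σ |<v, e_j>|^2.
Σ |<v, e_j>|^2 = 909/65; ||v||^2 = 14; deficit = 1/65

Write each e_j = u_j / sqrt(<u_j, u_j>) where u_j is the displayed integer vector. Then <v, e_j> = <v, u_j> / sqrt(<u_j, u_j>), so |<v, e_j>|^2 = <v, u_j>^2 / <u_j, u_j>.
Coefficients: <v, e_1> = 6/sqrt(10), <v, e_2> = -3/sqrt(3), <v, e_3> = -24/sqrt(78).
Square and sum: Σ |<v, e_j>|^2 = 909/65.
Compute ||v||^2 = v·v = 14.
Deficit = 14 − 909/65 = 1/65 ≥ 0, confirming Bessel's inequality. (The deficit equals ||v − Σ <v,e_j> e_j||^2, the squared distance from v to span{e_j}.)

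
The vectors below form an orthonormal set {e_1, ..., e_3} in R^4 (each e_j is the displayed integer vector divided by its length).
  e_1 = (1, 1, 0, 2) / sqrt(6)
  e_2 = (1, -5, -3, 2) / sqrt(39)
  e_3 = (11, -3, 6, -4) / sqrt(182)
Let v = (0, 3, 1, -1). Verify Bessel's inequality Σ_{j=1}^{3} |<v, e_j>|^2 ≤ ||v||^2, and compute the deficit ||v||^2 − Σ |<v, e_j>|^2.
Σ |<v, e_j>|^2 = 73/7; ||v||^2 = 11; deficit = 4/7

Write each e_j = u_j / sqrt(<u_j, u_j>) where u_j is the displayed integer vector. Then <v, e_j> = <v, u_j> / sqrt(<u_j, u_j>), so |<v, e_j>|^2 = <v, u_j>^2 / <u_j, u_j>.
Coefficients: <v, e_1> = 1/sqrt(6), <v, e_2> = -20/sqrt(39), <v, e_3> = 1/sqrt(182).
Square and sum: Σ |<v, e_j>|^2 = 73/7.
Compute ||v||^2 = v·v = 11.
Deficit = 11 − 73/7 = 4/7 ≥ 0, confirming Bessel's inequality. (The deficit equals ||v − Σ <v,e_j> e_j||^2, the squared distance from v to span{e_j}.)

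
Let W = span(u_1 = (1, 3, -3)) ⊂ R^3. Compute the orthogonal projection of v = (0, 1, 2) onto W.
proj_W(v) = (-3/19, -9/19, 9/19)

Set up U = [u_1 | ... | u_1] ∈ R^(3×1). The projector onto W = col(U) is P = U (U^T U)^(-1) U^T.
Compute U^T U =
  [19],
and U^T v = (-3).
Solve U^T U · c = U^T v for the coefficients: c = (-3/19). The projection is proj_W(v) = U c.
Check: (v - proj_W(v)) · u_1 = 0  (should be 0).
Result: proj_W(v) = (-3/19, -9/19, 9/19).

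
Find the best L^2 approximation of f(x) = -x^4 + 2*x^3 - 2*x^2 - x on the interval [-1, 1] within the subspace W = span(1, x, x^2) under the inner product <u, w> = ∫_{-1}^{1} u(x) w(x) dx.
g(x) = -20*x^2/7 + x/5 + 3/35

The best approximation g ∈ W is the orthogonal projection of f onto W. Writing g = a_0 + a_1 x + a_2 x^2, the coefficients solve the normal equations G · a = b where
  G_{ij} = <φ_i, φ_j> and b_i = <f, φ_i>, with φ_0 = 1, φ_1 = x, φ_2 = x^2.
G =
  [2, 0, 2/3]
  [0, 2/3, 0]
  [2/3, 0, 2/5],
b = (-26/15, 2/15, -38/35).
Solving gives a_0 = 3/35, a_1 = 1/5, a_2 = -20/7, so
  g(x) = -20*x^2/7 + x/5 + 3/35.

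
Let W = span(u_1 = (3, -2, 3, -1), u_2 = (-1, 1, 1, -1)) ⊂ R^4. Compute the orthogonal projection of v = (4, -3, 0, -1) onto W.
proj_W(v) = (47/13, -37/13, 1, 7/13)

Set up U = [u_1 | ... | u_2] ∈ R^(4×2). The projector onto W = col(U) is P = U (U^T U)^(-1) U^T.
Compute U^T U =
  [23, -1]
  [-1, 4],
and U^T v = (19, -6).
Solve U^T U · c = U^T v for the coefficients: c = (10/13, -17/13). The projection is proj_W(v) = U c.
Check: (v - proj_W(v)) · u_1 = 0  (should be 0).
Check: (v - proj_W(v)) · u_2 = 0  (should be 0).
Result: proj_W(v) = (47/13, -37/13, 1, 7/13).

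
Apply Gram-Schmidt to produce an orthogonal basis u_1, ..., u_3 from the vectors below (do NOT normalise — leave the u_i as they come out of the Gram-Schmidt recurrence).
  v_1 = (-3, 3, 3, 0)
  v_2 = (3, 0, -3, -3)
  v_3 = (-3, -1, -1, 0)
Orthogonal basis:
  u_1 = (-3, 3, 3, 0)
  u_2 = (1, 2, -1, -3)
  u_3 = (-12/5, -4/5, -8/5, -4/5)

Apply the Gram-Schmidt recurrence
  u_1 = v_1
  u_i = v_i − Σ_{j<i} ((v_i · u_j) / (u_j · u_j)) · u_j.

Step by step this gives:
  u_1 = (-3, 3, 3, 0)
  u_2 = (1, 2, -1, -3)
  u_3 = (-12/5, -4/5, -8/5, -4/5)

Orthogonality check:
  u_2 · u_1 = 0 (should be 0)
  u_3 · u_1 = 0 (should be 0)
  u_3 · u_2 = 0 (should be 0)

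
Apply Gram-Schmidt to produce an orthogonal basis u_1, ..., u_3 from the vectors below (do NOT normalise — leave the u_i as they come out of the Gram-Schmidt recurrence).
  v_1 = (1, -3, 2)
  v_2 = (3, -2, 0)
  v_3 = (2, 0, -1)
Orthogonal basis:
  u_1 = (1, -3, 2)
  u_2 = (33/14, -1/14, -9/7)
  u_3 = (4/101, 6/101, 7/101)

Apply the Gram-Schmidt recurrence
  u_1 = v_1
  u_i = v_i − Σ_{j<i} ((v_i · u_j) / (u_j · u_j)) · u_j.

Step by step this gives:
  u_1 = (1, -3, 2)
  u_2 = (33/14, -1/14, -9/7)
  u_3 = (4/101, 6/101, 7/101)

Orthogonality check:
  u_2 · u_1 = 0 (should be 0)
  u_3 · u_1 = 0 (should be 0)
  u_3 · u_2 = 0 (should be 0)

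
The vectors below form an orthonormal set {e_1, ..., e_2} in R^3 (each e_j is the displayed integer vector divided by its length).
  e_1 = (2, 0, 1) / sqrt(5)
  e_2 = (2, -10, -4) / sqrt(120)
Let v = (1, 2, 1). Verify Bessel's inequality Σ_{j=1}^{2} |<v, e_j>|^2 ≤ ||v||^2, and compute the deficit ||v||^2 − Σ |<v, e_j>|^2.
Σ |<v, e_j>|^2 = 35/6; ||v||^2 = 6; deficit = 1/6

Write each e_j = u_j / sqrt(<u_j, u_j>) where u_j is the displayed integer vector. Then <v, e_j> = <v, u_j> / sqrt(<u_j, u_j>), so |<v, e_j>|^2 = <v, u_j>^2 / <u_j, u_j>.
Coefficients: <v, e_1> = 3/sqrt(5), <v, e_2> = -22/sqrt(120).
Square and sum: Σ |<v, e_j>|^2 = 35/6.
Compute ||v||^2 = v·v = 6.
Deficit = 6 − 35/6 = 1/6 ≥ 0, confirming Bessel's inequality. (The deficit equals ||v − Σ <v,e_j> e_j||^2, the squared distance from v to span{e_j}.)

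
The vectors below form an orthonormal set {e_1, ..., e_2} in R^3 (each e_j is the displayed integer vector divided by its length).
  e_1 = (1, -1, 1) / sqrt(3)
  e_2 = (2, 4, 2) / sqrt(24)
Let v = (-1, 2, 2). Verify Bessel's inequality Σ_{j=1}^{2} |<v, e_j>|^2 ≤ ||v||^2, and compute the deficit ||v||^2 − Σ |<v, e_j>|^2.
Σ |<v, e_j>|^2 = 9/2; ||v||^2 = 9; deficit = 9/2

Write each e_j = u_j / sqrt(<u_j, u_j>) where u_j is the displayed integer vector. Then <v, e_j> = <v, u_j> / sqrt(<u_j, u_j>), so |<v, e_j>|^2 = <v, u_j>^2 / <u_j, u_j>.
Coefficients: <v, e_1> = -1/sqrt(3), <v, e_2> = 10/sqrt(24).
Square and sum: Σ |<v, e_j>|^2 = 9/2.
Compute ||v||^2 = v·v = 9.
Deficit = 9 − 9/2 = 9/2 ≥ 0, confirming Bessel's inequality. (The deficit equals ||v − Σ <v,e_j> e_j||^2, the squared distance from v to span{e_j}.)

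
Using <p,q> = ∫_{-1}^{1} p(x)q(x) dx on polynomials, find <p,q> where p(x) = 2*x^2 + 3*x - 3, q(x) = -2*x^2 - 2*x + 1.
<p,q> = -94/15

Expand the product: p(x)·q(x) = -4*x^4 - 10*x^3 + 2*x^2 + 9*x - 3.
∫_{-1}^{1} of each monomial x^k gives [2/(k+1) if k even, 0 if k odd]. Integrating term-by-term (or equivalently evaluating the antiderivative F(x) = -4*x^5/5 - 5*x^4/2 + 2*x^3/3 + 9*x^2/2 - 3*x at the endpoints):
  F(1) − F(−1) = -17/15 − (77/15) = -94/15.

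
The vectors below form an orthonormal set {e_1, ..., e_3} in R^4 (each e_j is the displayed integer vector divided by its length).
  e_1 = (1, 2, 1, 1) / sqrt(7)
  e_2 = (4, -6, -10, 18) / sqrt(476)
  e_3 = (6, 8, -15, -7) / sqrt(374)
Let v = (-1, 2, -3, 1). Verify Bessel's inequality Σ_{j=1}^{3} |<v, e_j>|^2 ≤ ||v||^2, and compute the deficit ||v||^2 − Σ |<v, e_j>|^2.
Σ |<v, e_j>|^2 = 93/11; ||v||^2 = 15; deficit = 72/11

Write each e_j = u_j / sqrt(<u_j, u_j>) where u_j is the displayed integer vector. Then <v, e_j> = <v, u_j> / sqrt(<u_j, u_j>), so |<v, e_j>|^2 = <v, u_j>^2 / <u_j, u_j>.
Coefficients: <v, e_1> = 1/sqrt(7), <v, e_2> = 32/sqrt(476), <v, e_3> = 48/sqrt(374).
Square and sum: Σ |<v, e_j>|^2 = 93/11.
Compute ||v||^2 = v·v = 15.
Deficit = 15 − 93/11 = 72/11 ≥ 0, confirming Bessel's inequality. (The deficit equals ||v − Σ <v,e_j> e_j||^2, the squared distance from v to span{e_j}.)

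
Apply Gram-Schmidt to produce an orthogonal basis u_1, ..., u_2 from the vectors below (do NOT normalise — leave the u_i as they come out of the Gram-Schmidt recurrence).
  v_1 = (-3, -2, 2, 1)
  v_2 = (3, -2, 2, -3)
Orthogonal basis:
  u_1 = (-3, -2, 2, 1)
  u_2 = (7/3, -22/9, 22/9, -25/9)

Apply the Gram-Schmidt recurrence
  u_1 = v_1
  u_i = v_i − Σ_{j<i} ((v_i · u_j) / (u_j · u_j)) · u_j.

Step by step this gives:
  u_1 = (-3, -2, 2, 1)
  u_2 = (7/3, -22/9, 22/9, -25/9)

Orthogonality check:
  u_2 · u_1 = 0 (should be 0)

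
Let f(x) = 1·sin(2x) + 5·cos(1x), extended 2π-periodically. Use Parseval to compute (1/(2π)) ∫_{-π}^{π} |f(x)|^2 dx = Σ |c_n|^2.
Σ |c_n|^2 = 13

Expand |f|^2 and use orthogonality of {sin(nx), cos(mx)} on [-π, π]:
  ∫_{-π}^{π} sin(nx)^2 dx = π, ∫ cos(mx)^2 dx = π, and cross terms integrate to 0.
So ∫_{-π}^{π} f(x)^2 dx = 1^2 · π + 5^2 · π = (1 + 25)π.
Divide by 2π: (1 + 25)/2 = 13.
By Parseval, this equals Σ |c_n|^2.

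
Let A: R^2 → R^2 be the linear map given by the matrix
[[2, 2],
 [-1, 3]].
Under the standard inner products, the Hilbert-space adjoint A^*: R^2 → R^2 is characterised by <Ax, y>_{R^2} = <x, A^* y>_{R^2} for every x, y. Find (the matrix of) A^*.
A^* = A^T =
[[2, -1],
 [2, 3]]

For real matrices with standard dot products, the defining identity <Ax, y> = <x, A^* y> gives (Ax)^T y = x^T (A^*) y, i.e. x^T A^T y = x^T (A^*) y. Since this holds for all x, y, we must have A^* = A^T. Therefore
A^* =
[[2, -1],
 [2, 3]].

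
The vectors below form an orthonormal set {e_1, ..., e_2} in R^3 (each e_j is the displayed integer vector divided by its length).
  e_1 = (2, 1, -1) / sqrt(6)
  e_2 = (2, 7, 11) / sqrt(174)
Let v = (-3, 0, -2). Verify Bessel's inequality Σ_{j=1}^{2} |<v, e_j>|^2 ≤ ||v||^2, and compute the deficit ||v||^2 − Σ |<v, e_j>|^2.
Σ |<v, e_j>|^2 = 208/29; ||v||^2 = 13; deficit = 169/29

Write each e_j = u_j / sqrt(<u_j, u_j>) where u_j is the displayed integer vector. Then <v, e_j> = <v, u_j> / sqrt(<u_j, u_j>), so |<v, e_j>|^2 = <v, u_j>^2 / <u_j, u_j>.
Coefficients: <v, e_1> = -4/sqrt(6), <v, e_2> = -28/sqrt(174).
Square and sum: Σ |<v, e_j>|^2 = 208/29.
Compute ||v||^2 = v·v = 13.
Deficit = 13 − 208/29 = 169/29 ≥ 0, confirming Bessel's inequality. (The deficit equals ||v − Σ <v,e_j> e_j||^2, the squared distance from v to span{e_j}.)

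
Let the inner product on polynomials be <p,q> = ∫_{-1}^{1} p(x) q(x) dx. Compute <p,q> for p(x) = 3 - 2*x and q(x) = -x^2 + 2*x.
<p,q> = -14/3

Expand the product: p(x)·q(x) = 2*x^3 - 7*x^2 + 6*x.
∫_{-1}^{1} of each monomial x^k gives [2/(k+1) if k even, 0 if k odd]. Integrating term-by-term (or equivalently evaluating the antiderivative F(x) = x^4/2 - 7*x^3/3 + 3*x^2 at the endpoints):
  F(1) − F(−1) = 7/6 − (35/6) = -14/3.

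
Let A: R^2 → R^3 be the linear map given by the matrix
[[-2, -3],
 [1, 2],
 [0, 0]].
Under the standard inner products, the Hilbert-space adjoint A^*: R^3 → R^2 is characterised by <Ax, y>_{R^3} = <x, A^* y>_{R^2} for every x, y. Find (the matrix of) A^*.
A^* = A^T =
[[-2, 1, 0],
 [-3, 2, 0]]

For real matrices with standard dot products, the defining identity <Ax, y> = <x, A^* y> gives (Ax)^T y = x^T (A^*) y, i.e. x^T A^T y = x^T (A^*) y. Since this holds for all x, y, we must have A^* = A^T. Therefore
A^* =
[[-2, 1, 0],
 [-3, 2, 0]].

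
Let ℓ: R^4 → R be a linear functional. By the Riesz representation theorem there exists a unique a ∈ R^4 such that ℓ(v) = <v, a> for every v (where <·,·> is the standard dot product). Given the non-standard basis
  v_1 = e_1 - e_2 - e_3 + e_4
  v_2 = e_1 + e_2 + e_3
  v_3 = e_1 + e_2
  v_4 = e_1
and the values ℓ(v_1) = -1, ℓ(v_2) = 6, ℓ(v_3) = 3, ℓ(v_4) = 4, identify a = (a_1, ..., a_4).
a = (4, -1, 3, -3)

Write a = (a_1, ..., a_4) in the standard basis. For each basis vector v_i, ℓ(v_i) = <v_i, a> is a linear equation in the a_j's. Collect the n equations into a matrix system V a = ℓ, where row i of V is v_i (expressed in the standard basis). Since V is invertible (lower-triangular with 1s on the diagonal, up to permutation), solve by back-substitution:
  V =
[[1, -1, -1, 1],
 [1, 1, 1, 0],
 [1, 1, 0, 0],
 [1, 0, 0, 0]]
  V a = (-1, 6, 3, 4)
Solving gives a = (4, -1, 3, -3).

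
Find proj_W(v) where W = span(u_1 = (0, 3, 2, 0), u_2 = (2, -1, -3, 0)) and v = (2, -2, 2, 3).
proj_W(v) = (-36/101, -66/101, -2/101, 0)

Set up U = [u_1 | ... | u_2] ∈ R^(4×2). The projector onto W = col(U) is P = U (U^T U)^(-1) U^T.
Compute U^T U =
  [13, -9]
  [-9, 14],
and U^T v = (-2, 0).
Solve U^T U · c = U^T v for the coefficients: c = (-28/101, -18/101). The projection is proj_W(v) = U c.
Check: (v - proj_W(v)) · u_1 = 0  (should be 0).
Check: (v - proj_W(v)) · u_2 = 0  (should be 0).
Result: proj_W(v) = (-36/101, -66/101, -2/101, 0).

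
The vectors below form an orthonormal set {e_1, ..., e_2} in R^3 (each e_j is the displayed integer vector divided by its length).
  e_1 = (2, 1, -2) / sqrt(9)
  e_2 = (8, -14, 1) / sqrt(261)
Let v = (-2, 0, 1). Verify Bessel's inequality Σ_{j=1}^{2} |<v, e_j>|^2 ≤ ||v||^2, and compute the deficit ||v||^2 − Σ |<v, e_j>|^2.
Σ |<v, e_j>|^2 = 141/29; ||v||^2 = 5; deficit = 4/29

Write each e_j = u_j / sqrt(<u_j, u_j>) where u_j is the displayed integer vector. Then <v, e_j> = <v, u_j> / sqrt(<u_j, u_j>), so |<v, e_j>|^2 = <v, u_j>^2 / <u_j, u_j>.
Coefficients: <v, e_1> = -6/sqrt(9), <v, e_2> = -15/sqrt(261).
Square and sum: Σ |<v, e_j>|^2 = 141/29.
Compute ||v||^2 = v·v = 5.
Deficit = 5 − 141/29 = 4/29 ≥ 0, confirming Bessel's inequality. (The deficit equals ||v − Σ <v,e_j> e_j||^2, the squared distance from v to span{e_j}.)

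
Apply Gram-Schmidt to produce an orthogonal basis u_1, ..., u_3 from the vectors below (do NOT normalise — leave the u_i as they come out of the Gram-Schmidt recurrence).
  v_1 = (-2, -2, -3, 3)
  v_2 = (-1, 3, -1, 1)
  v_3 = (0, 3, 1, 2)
Orthogonal basis:
  u_1 = (-2, -2, -3, 3)
  u_2 = (-11/13, 41/13, -10/13, 10/13)
  u_3 = (1/2, 1/22, 29/22, 37/22)

Apply the Gram-Schmidt recurrence
  u_1 = v_1
  u_i = v_i − Σ_{j<i} ((v_i · u_j) / (u_j · u_j)) · u_j.

Step by step this gives:
  u_1 = (-2, -2, -3, 3)
  u_2 = (-11/13, 41/13, -10/13, 10/13)
  u_3 = (1/2, 1/22, 29/22, 37/22)

Orthogonality check:
  u_2 · u_1 = 0 (should be 0)
  u_3 · u_1 = 0 (should be 0)
  u_3 · u_2 = 0 (should be 0)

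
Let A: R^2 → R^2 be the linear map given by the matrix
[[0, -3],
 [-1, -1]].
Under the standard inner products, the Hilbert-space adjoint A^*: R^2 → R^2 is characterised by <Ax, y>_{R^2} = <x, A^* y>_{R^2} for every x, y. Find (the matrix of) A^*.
A^* = A^T =
[[0, -1],
 [-3, -1]]

For real matrices with standard dot products, the defining identity <Ax, y> = <x, A^* y> gives (Ax)^T y = x^T (A^*) y, i.e. x^T A^T y = x^T (A^*) y. Since this holds for all x, y, we must have A^* = A^T. Therefore
A^* =
[[0, -1],
 [-3, -1]].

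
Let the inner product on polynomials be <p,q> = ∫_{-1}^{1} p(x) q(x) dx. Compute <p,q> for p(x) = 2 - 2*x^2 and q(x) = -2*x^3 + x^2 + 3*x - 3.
<p,q> = -112/15

Expand the product: p(x)·q(x) = 4*x^5 - 2*x^4 - 10*x^3 + 8*x^2 + 6*x - 6.
∫_{-1}^{1} of each monomial x^k gives [2/(k+1) if k even, 0 if k odd]. Integrating term-by-term (or equivalently evaluating the antiderivative F(x) = 2*x^6/3 - 2*x^5/5 - 5*x^4/2 + 8*x^3/3 + 3*x^2 - 6*x at the endpoints):
  F(1) − F(−1) = -77/30 − (49/10) = -112/15.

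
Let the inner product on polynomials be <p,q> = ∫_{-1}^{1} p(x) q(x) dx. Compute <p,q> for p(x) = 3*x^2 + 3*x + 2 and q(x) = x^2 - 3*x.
<p,q> = -52/15

Expand the product: p(x)·q(x) = 3*x^4 - 6*x^3 - 7*x^2 - 6*x.
∫_{-1}^{1} of each monomial x^k gives [2/(k+1) if k even, 0 if k odd]. Integrating term-by-term (or equivalently evaluating the antiderivative F(x) = 3*x^5/5 - 3*x^4/2 - 7*x^3/3 - 3*x^2 at the endpoints):
  F(1) − F(−1) = -187/30 − (-83/30) = -52/15.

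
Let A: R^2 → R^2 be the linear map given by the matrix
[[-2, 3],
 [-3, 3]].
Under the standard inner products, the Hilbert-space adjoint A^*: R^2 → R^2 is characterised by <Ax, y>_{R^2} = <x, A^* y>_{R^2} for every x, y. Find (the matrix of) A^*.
A^* = A^T =
[[-2, -3],
 [3, 3]]

For real matrices with standard dot products, the defining identity <Ax, y> = <x, A^* y> gives (Ax)^T y = x^T (A^*) y, i.e. x^T A^T y = x^T (A^*) y. Since this holds for all x, y, we must have A^* = A^T. Therefore
A^* =
[[-2, -3],
 [3, 3]].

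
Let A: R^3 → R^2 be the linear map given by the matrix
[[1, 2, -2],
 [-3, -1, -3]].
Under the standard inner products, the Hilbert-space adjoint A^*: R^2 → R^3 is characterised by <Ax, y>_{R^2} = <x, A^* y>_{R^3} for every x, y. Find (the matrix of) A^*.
A^* = A^T =
[[1, -3],
 [2, -1],
 [-2, -3]]

For real matrices with standard dot products, the defining identity <Ax, y> = <x, A^* y> gives (Ax)^T y = x^T (A^*) y, i.e. x^T A^T y = x^T (A^*) y. Since this holds for all x, y, we must have A^* = A^T. Therefore
A^* =
[[1, -3],
 [2, -1],
 [-2, -3]].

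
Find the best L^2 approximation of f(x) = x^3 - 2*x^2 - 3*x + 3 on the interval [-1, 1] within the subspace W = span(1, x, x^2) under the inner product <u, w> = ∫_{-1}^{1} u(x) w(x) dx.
g(x) = -2*x^2 - 12*x/5 + 3

The best approximation g ∈ W is the orthogonal projection of f onto W. Writing g = a_0 + a_1 x + a_2 x^2, the coefficients solve the normal equations G · a = b where
  G_{ij} = <φ_i, φ_j> and b_i = <f, φ_i>, with φ_0 = 1, φ_1 = x, φ_2 = x^2.
G =
  [2, 0, 2/3]
  [0, 2/3, 0]
  [2/3, 0, 2/5],
b = (14/3, -8/5, 6/5).
Solving gives a_0 = 3, a_1 = -12/5, a_2 = -2, so
  g(x) = -2*x^2 - 12*x/5 + 3.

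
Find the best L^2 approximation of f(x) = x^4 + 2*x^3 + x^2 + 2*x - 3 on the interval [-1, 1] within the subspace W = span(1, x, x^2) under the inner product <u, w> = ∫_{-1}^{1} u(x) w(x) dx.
g(x) = 13*x^2/7 + 16*x/5 - 108/35

The best approximation g ∈ W is the orthogonal projection of f onto W. Writing g = a_0 + a_1 x + a_2 x^2, the coefficients solve the normal equations G · a = b where
  G_{ij} = <φ_i, φ_j> and b_i = <f, φ_i>, with φ_0 = 1, φ_1 = x, φ_2 = x^2.
G =
  [2, 0, 2/3]
  [0, 2/3, 0]
  [2/3, 0, 2/5],
b = (-74/15, 32/15, -46/35).
Solving gives a_0 = -108/35, a_1 = 16/5, a_2 = 13/7, so
  g(x) = 13*x^2/7 + 16*x/5 - 108/35.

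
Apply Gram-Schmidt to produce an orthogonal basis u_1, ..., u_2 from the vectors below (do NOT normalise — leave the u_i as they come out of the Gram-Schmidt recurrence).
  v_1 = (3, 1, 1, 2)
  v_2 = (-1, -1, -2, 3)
Orthogonal basis:
  u_1 = (3, 1, 1, 2)
  u_2 = (-1, -1, -2, 3)

Apply the Gram-Schmidt recurrence
  u_1 = v_1
  u_i = v_i − Σ_{j<i} ((v_i · u_j) / (u_j · u_j)) · u_j.

Step by step this gives:
  u_1 = (3, 1, 1, 2)
  u_2 = (-1, -1, -2, 3)

Orthogonality check:
  u_2 · u_1 = 0 (should be 0)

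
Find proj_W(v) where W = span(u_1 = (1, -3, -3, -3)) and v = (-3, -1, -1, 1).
proj_W(v) = (0, 0, 0, 0)

Set up U = [u_1 | ... | u_1] ∈ R^(4×1). The projector onto W = col(U) is P = U (U^T U)^(-1) U^T.
Compute U^T U =
  [28],
and U^T v = (0).
Solve U^T U · c = U^T v for the coefficients: c = (0). The projection is proj_W(v) = U c.
Check: (v - proj_W(v)) · u_1 = 0  (should be 0).
Result: proj_W(v) = (0, 0, 0, 0).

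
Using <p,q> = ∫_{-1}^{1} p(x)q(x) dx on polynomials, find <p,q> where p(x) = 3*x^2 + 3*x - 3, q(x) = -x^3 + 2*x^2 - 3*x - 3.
<p,q> = 16/5

Expand the product: p(x)·q(x) = -3*x^5 + 3*x^4 - 24*x^2 + 9.
∫_{-1}^{1} of each monomial x^k gives [2/(k+1) if k even, 0 if k odd]. Integrating term-by-term (or equivalently evaluating the antiderivative F(x) = -x^6/2 + 3*x^5/5 - 8*x^3 + 9*x at the endpoints):
  F(1) − F(−1) = 11/10 − (-21/10) = 16/5.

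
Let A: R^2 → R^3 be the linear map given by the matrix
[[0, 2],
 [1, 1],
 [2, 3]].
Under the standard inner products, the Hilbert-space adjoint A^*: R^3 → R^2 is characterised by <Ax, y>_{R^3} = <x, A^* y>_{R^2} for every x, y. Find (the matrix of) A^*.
A^* = A^T =
[[0, 1, 2],
 [2, 1, 3]]

For real matrices with standard dot products, the defining identity <Ax, y> = <x, A^* y> gives (Ax)^T y = x^T (A^*) y, i.e. x^T A^T y = x^T (A^*) y. Since this holds for all x, y, we must have A^* = A^T. Therefore
A^* =
[[0, 1, 2],
 [2, 1, 3]].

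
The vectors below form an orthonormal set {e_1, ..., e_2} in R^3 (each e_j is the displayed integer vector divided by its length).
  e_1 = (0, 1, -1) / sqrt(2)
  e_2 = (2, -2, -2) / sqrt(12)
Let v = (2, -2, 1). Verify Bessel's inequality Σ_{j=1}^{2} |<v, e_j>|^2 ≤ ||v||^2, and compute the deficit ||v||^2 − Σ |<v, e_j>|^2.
Σ |<v, e_j>|^2 = 15/2; ||v||^2 = 9; deficit = 3/2

Write each e_j = u_j / sqrt(<u_j, u_j>) where u_j is the displayed integer vector. Then <v, e_j> = <v, u_j> / sqrt(<u_j, u_j>), so |<v, e_j>|^2 = <v, u_j>^2 / <u_j, u_j>.
Coefficients: <v, e_1> = -3/sqrt(2), <v, e_2> = 6/sqrt(12).
Square and sum: Σ |<v, e_j>|^2 = 15/2.
Compute ||v||^2 = v·v = 9.
Deficit = 9 − 15/2 = 3/2 ≥ 0, confirming Bessel's inequality. (The deficit equals ||v − Σ <v,e_j> e_j||^2, the squared distance from v to span{e_j}.)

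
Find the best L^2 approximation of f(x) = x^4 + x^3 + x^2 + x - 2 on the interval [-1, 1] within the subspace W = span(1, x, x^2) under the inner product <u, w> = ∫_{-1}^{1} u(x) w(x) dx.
g(x) = 13*x^2/7 + 8*x/5 - 73/35

The best approximation g ∈ W is the orthogonal projection of f onto W. Writing g = a_0 + a_1 x + a_2 x^2, the coefficients solve the normal equations G · a = b where
  G_{ij} = <φ_i, φ_j> and b_i = <f, φ_i>, with φ_0 = 1, φ_1 = x, φ_2 = x^2.
G =
  [2, 0, 2/3]
  [0, 2/3, 0]
  [2/3, 0, 2/5],
b = (-44/15, 16/15, -68/105).
Solving gives a_0 = -73/35, a_1 = 8/5, a_2 = 13/7, so
  g(x) = 13*x^2/7 + 8*x/5 - 73/35.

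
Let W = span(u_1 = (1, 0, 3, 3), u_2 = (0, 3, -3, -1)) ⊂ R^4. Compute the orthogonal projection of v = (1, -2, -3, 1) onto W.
proj_W(v) = (-71/217, -66/217, -21/31, -191/217)

Set up U = [u_1 | ... | u_2] ∈ R^(4×2). The projector onto W = col(U) is P = U (U^T U)^(-1) U^T.
Compute U^T U =
  [19, -12]
  [-12, 19],
and U^T v = (-5, 2).
Solve U^T U · c = U^T v for the coefficients: c = (-71/217, -22/217). The projection is proj_W(v) = U c.
Check: (v - proj_W(v)) · u_1 = 0  (should be 0).
Check: (v - proj_W(v)) · u_2 = 0  (should be 0).
Result: proj_W(v) = (-71/217, -66/217, -21/31, -191/217).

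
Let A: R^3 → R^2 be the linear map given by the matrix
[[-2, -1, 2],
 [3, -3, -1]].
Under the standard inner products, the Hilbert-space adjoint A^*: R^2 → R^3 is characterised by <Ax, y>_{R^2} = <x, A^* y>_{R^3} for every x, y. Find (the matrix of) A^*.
A^* = A^T =
[[-2, 3],
 [-1, -3],
 [2, -1]]

For real matrices with standard dot products, the defining identity <Ax, y> = <x, A^* y> gives (Ax)^T y = x^T (A^*) y, i.e. x^T A^T y = x^T (A^*) y. Since this holds for all x, y, we must have A^* = A^T. Therefore
A^* =
[[-2, 3],
 [-1, -3],
 [2, -1]].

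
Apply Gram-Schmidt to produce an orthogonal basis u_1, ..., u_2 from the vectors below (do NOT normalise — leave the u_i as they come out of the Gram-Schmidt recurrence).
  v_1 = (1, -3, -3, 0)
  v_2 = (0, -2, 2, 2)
Orthogonal basis:
  u_1 = (1, -3, -3, 0)
  u_2 = (0, -2, 2, 2)

Apply the Gram-Schmidt recurrence
  u_1 = v_1
  u_i = v_i − Σ_{j<i} ((v_i · u_j) / (u_j · u_j)) · u_j.

Step by step this gives:
  u_1 = (1, -3, -3, 0)
  u_2 = (0, -2, 2, 2)

Orthogonality check:
  u_2 · u_1 = 0 (should be 0)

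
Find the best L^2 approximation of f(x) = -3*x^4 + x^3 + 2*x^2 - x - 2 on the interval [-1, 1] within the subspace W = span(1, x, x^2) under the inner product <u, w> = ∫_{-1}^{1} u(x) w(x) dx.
g(x) = -4*x^2/7 - 2*x/5 - 61/35

The best approximation g ∈ W is the orthogonal projection of f onto W. Writing g = a_0 + a_1 x + a_2 x^2, the coefficients solve the normal equations G · a = b where
  G_{ij} = <φ_i, φ_j> and b_i = <f, φ_i>, with φ_0 = 1, φ_1 = x, φ_2 = x^2.
G =
  [2, 0, 2/3]
  [0, 2/3, 0]
  [2/3, 0, 2/5],
b = (-58/15, -4/15, -146/105).
Solving gives a_0 = -61/35, a_1 = -2/5, a_2 = -4/7, so
  g(x) = -4*x^2/7 - 2*x/5 - 61/35.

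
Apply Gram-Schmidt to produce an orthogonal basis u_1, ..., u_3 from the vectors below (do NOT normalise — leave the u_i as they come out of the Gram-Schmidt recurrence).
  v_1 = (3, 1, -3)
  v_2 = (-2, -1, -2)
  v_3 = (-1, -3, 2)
Orthogonal basis:
  u_1 = (3, 1, -3)
  u_2 = (-35/19, -18/19, -41/19)
  u_3 = (33/34, -198/85, 33/170)

Apply the Gram-Schmidt recurrence
  u_1 = v_1
  u_i = v_i − Σ_{j<i} ((v_i · u_j) / (u_j · u_j)) · u_j.

Step by step this gives:
  u_1 = (3, 1, -3)
  u_2 = (-35/19, -18/19, -41/19)
  u_3 = (33/34, -198/85, 33/170)

Orthogonality check:
  u_2 · u_1 = 0 (should be 0)
  u_3 · u_1 = 0 (should be 0)
  u_3 · u_2 = 0 (should be 0)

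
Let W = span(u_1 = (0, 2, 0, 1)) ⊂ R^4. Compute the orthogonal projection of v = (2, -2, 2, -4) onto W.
proj_W(v) = (0, -16/5, 0, -8/5)

Set up U = [u_1 | ... | u_1] ∈ R^(4×1). The projector onto W = col(U) is P = U (U^T U)^(-1) U^T.
Compute U^T U =
  [5],
and U^T v = (-8).
Solve U^T U · c = U^T v for the coefficients: c = (-8/5). The projection is proj_W(v) = U c.
Check: (v - proj_W(v)) · u_1 = 0  (should be 0).
Result: proj_W(v) = (0, -16/5, 0, -8/5).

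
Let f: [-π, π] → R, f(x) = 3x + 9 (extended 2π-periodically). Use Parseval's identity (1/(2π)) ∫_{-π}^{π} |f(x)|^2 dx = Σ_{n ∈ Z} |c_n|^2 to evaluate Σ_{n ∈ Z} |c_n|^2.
Σ |c_n|^2 = 3π^2 + 81

Expand and integrate term by term over [-π, π]:
  ∫ (3x)^2 dx = 9·(2π^3/3); ∫ 2·3·(9)·x dx = 0 (odd integrand); ∫ 9^2 dx = 81·2π.
So (1/(2π)) ∫_{-π}^{π} (3x + 9)^2 dx = 9π^2/3 + 81 = 3π^2 + 81.
Parseval ⇒ Σ |c_n|^2 = 3π^2 + 81.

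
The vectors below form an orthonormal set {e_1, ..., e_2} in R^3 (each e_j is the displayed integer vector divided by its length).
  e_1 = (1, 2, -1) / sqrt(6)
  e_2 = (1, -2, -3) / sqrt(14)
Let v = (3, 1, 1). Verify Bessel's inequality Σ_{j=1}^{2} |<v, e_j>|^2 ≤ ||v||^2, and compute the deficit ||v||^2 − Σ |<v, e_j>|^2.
Σ |<v, e_j>|^2 = 62/21; ||v||^2 = 11; deficit = 169/21

Write each e_j = u_j / sqrt(<u_j, u_j>) where u_j is the displayed integer vector. Then <v, e_j> = <v, u_j> / sqrt(<u_j, u_j>), so |<v, e_j>|^2 = <v, u_j>^2 / <u_j, u_j>.
Coefficients: <v, e_1> = 4/sqrt(6), <v, e_2> = -2/sqrt(14).
Square and sum: Σ |<v, e_j>|^2 = 62/21.
Compute ||v||^2 = v·v = 11.
Deficit = 11 − 62/21 = 169/21 ≥ 0, confirming Bessel's inequality. (The deficit equals ||v − Σ <v,e_j> e_j||^2, the squared distance from v to span{e_j}.)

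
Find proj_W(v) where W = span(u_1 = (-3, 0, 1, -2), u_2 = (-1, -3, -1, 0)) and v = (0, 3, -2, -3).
proj_W(v) = (-34/75, 53/25, 82/75, -58/75)

Set up U = [u_1 | ... | u_2] ∈ R^(4×2). The projector onto W = col(U) is P = U (U^T U)^(-1) U^T.
Compute U^T U =
  [14, 2]
  [2, 11],
and U^T v = (4, -7).
Solve U^T U · c = U^T v for the coefficients: c = (29/75, -53/75). The projection is proj_W(v) = U c.
Check: (v - proj_W(v)) · u_1 = 0  (should be 0).
Check: (v - proj_W(v)) · u_2 = 0  (should be 0).
Result: proj_W(v) = (-34/75, 53/25, 82/75, -58/75).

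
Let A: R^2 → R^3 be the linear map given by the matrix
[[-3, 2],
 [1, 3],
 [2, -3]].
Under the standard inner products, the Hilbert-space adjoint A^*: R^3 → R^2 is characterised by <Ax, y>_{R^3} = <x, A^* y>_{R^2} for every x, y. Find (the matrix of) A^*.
A^* = A^T =
[[-3, 1, 2],
 [2, 3, -3]]

For real matrices with standard dot products, the defining identity <Ax, y> = <x, A^* y> gives (Ax)^T y = x^T (A^*) y, i.e. x^T A^T y = x^T (A^*) y. Since this holds for all x, y, we must have A^* = A^T. Therefore
A^* =
[[-3, 1, 2],
 [2, 3, -3]].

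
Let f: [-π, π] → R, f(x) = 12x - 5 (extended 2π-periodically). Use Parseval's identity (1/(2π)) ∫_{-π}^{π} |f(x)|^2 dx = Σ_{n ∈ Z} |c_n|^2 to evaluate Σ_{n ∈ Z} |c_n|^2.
Σ |c_n|^2 = 48π^2 + 25

Expand and integrate term by term over [-π, π]:
  ∫ (12x)^2 dx = 144·(2π^3/3); ∫ 2·12·(-5)·x dx = 0 (odd integrand); ∫ (-5)^2 dx = 25·2π.
So (1/(2π)) ∫_{-π}^{π} (12x - 5)^2 dx = 144π^2/3 + 25 = 48π^2 + 25.
Parseval ⇒ Σ |c_n|^2 = 48π^2 + 25.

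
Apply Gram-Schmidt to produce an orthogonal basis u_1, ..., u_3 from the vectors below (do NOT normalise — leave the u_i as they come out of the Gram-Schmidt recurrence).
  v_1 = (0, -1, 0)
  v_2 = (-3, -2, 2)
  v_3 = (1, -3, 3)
Orthogonal basis:
  u_1 = (0, -1, 0)
  u_2 = (-3, 0, 2)
  u_3 = (22/13, 0, 33/13)

Apply the Gram-Schmidt recurrence
  u_1 = v_1
  u_i = v_i − Σ_{j<i} ((v_i · u_j) / (u_j · u_j)) · u_j.

Step by step this gives:
  u_1 = (0, -1, 0)
  u_2 = (-3, 0, 2)
  u_3 = (22/13, 0, 33/13)

Orthogonality check:
  u_2 · u_1 = 0 (should be 0)
  u_3 · u_1 = 0 (should be 0)
  u_3 · u_2 = 0 (should be 0)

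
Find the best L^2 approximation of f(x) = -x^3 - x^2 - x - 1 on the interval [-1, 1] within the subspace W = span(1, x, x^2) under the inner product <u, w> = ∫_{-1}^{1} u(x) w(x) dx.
g(x) = -x^2 - 8*x/5 - 1

The best approximation g ∈ W is the orthogonal projection of f onto W. Writing g = a_0 + a_1 x + a_2 x^2, the coefficients solve the normal equations G · a = b where
  G_{ij} = <φ_i, φ_j> and b_i = <f, φ_i>, with φ_0 = 1, φ_1 = x, φ_2 = x^2.
G =
  [2, 0, 2/3]
  [0, 2/3, 0]
  [2/3, 0, 2/5],
b = (-8/3, -16/15, -16/15).
Solving gives a_0 = -1, a_1 = -8/5, a_2 = -1, so
  g(x) = -x^2 - 8*x/5 - 1.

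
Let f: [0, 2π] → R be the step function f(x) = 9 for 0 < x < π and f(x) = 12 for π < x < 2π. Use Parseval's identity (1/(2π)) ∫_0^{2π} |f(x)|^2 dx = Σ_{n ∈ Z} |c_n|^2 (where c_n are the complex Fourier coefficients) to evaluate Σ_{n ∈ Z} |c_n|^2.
Σ |c_n|^2 = 225/2

Parseval equates the L^2 energy of f (normalised by 1/(2π)) with the ℓ^2 sum of its Fourier coefficients: (1/(2π)) ∫_0^{2π} |f|^2 = Σ |c_n|^2.
Compute the left side: (1/(2π)) [∫_0^π 9^2 dx + ∫_π^{2π} 12^2 dx] = (1/(2π)) · (81π + 144π) = (81 + 144)/2 = 225/2.
So Σ_{n ∈ Z} |c_n|^2 = 225/2.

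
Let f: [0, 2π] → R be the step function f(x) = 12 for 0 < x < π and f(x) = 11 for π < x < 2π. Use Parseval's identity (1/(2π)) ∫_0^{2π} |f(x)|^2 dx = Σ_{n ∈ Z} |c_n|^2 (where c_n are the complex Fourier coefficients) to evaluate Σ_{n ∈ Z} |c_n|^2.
Σ |c_n|^2 = 265/2

Parseval equates the L^2 energy of f (normalised by 1/(2π)) with the ℓ^2 sum of its Fourier coefficients: (1/(2π)) ∫_0^{2π} |f|^2 = Σ |c_n|^2.
Compute the left side: (1/(2π)) [∫_0^π 12^2 dx + ∫_π^{2π} 11^2 dx] = (1/(2π)) · (144π + 121π) = (144 + 121)/2 = 265/2.
So Σ_{n ∈ Z} |c_n|^2 = 265/2.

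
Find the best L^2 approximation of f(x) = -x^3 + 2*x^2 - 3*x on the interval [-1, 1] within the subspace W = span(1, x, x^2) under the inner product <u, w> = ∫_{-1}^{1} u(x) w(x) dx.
g(x) = 2*x^2 - 18*x/5

The best approximation g ∈ W is the orthogonal projection of f onto W. Writing g = a_0 + a_1 x + a_2 x^2, the coefficients solve the normal equations G · a = b where
  G_{ij} = <φ_i, φ_j> and b_i = <f, φ_i>, with φ_0 = 1, φ_1 = x, φ_2 = x^2.
G =
  [2, 0, 2/3]
  [0, 2/3, 0]
  [2/3, 0, 2/5],
b = (4/3, -12/5, 4/5).
Solving gives a_0 = 0, a_1 = -18/5, a_2 = 2, so
  g(x) = 2*x^2 - 18*x/5.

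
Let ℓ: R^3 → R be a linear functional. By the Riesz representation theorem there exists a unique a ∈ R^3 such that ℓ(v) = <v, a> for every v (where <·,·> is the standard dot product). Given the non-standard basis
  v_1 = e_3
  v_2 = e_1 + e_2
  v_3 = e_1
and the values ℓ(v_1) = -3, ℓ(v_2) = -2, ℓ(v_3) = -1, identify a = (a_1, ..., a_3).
a = (-1, -1, -3)

Write a = (a_1, ..., a_3) in the standard basis. For each basis vector v_i, ℓ(v_i) = <v_i, a> is a linear equation in the a_j's. Collect the n equations into a matrix system V a = ℓ, where row i of V is v_i (expressed in the standard basis). Since V is invertible (lower-triangular with 1s on the diagonal, up to permutation), solve by back-substitution:
  V =
[[0, 0, 1],
 [1, 1, 0],
 [1, 0, 0]]
  V a = (-3, -2, -1)
Solving gives a = (-1, -1, -3).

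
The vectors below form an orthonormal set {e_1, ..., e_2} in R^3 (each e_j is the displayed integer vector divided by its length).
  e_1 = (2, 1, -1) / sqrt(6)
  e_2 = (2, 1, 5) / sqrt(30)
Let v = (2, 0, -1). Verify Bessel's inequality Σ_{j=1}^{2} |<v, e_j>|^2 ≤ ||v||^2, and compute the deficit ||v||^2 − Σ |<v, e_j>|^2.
Σ |<v, e_j>|^2 = 21/5; ||v||^2 = 5; deficit = 4/5

Write each e_j = u_j / sqrt(<u_j, u_j>) where u_j is the displayed integer vector. Then <v, e_j> = <v, u_j> / sqrt(<u_j, u_j>), so |<v, e_j>|^2 = <v, u_j>^2 / <u_j, u_j>.
Coefficients: <v, e_1> = 5/sqrt(6), <v, e_2> = -1/sqrt(30).
Square and sum: Σ |<v, e_j>|^2 = 21/5.
Compute ||v||^2 = v·v = 5.
Deficit = 5 − 21/5 = 4/5 ≥ 0, confirming Bessel's inequality. (The deficit equals ||v − Σ <v,e_j> e_j||^2, the squared distance from v to span{e_j}.)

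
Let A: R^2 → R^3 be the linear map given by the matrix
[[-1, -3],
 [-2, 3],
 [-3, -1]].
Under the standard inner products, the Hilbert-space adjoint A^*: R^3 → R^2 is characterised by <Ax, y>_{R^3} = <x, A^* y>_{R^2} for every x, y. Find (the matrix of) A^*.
A^* = A^T =
[[-1, -2, -3],
 [-3, 3, -1]]

For real matrices with standard dot products, the defining identity <Ax, y> = <x, A^* y> gives (Ax)^T y = x^T (A^*) y, i.e. x^T A^T y = x^T (A^*) y. Since this holds for all x, y, we must have A^* = A^T. Therefore
A^* =
[[-1, -2, -3],
 [-3, 3, -1]].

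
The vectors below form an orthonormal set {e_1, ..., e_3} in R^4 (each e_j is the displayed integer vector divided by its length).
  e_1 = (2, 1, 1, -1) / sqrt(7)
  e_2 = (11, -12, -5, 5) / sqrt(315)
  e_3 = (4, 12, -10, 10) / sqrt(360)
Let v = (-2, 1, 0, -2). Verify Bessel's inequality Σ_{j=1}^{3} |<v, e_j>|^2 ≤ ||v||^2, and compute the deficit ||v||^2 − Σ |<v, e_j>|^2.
Σ |<v, e_j>|^2 = 7; ||v||^2 = 9; deficit = 2

Write each e_j = u_j / sqrt(<u_j, u_j>) where u_j is the displayed integer vector. Then <v, e_j> = <v, u_j> / sqrt(<u_j, u_j>), so |<v, e_j>|^2 = <v, u_j>^2 / <u_j, u_j>.
Coefficients: <v, e_1> = -1/sqrt(7), <v, e_2> = -44/sqrt(315), <v, e_3> = -16/sqrt(360).
Square and sum: Σ |<v, e_j>|^2 = 7.
Compute ||v||^2 = v·v = 9.
Deficit = 9 − 7 = 2 ≥ 0, confirming Bessel's inequality. (The deficit equals ||v − Σ <v,e_j> e_j||^2, the squared distance from v to span{e_j}.)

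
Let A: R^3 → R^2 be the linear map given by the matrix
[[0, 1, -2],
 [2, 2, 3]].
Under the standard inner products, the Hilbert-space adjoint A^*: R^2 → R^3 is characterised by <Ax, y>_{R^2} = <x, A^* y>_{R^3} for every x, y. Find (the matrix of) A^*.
A^* = A^T =
[[0, 2],
 [1, 2],
 [-2, 3]]

For real matrices with standard dot products, the defining identity <Ax, y> = <x, A^* y> gives (Ax)^T y = x^T (A^*) y, i.e. x^T A^T y = x^T (A^*) y. Since this holds for all x, y, we must have A^* = A^T. Therefore
A^* =
[[0, 2],
 [1, 2],
 [-2, 3]].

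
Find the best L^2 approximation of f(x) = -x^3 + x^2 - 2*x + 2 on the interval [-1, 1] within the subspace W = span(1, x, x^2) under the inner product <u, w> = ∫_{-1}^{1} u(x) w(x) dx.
g(x) = x^2 - 13*x/5 + 2

The best approximation g ∈ W is the orthogonal projection of f onto W. Writing g = a_0 + a_1 x + a_2 x^2, the coefficients solve the normal equations G · a = b where
  G_{ij} = <φ_i, φ_j> and b_i = <f, φ_i>, with φ_0 = 1, φ_1 = x, φ_2 = x^2.
G =
  [2, 0, 2/3]
  [0, 2/3, 0]
  [2/3, 0, 2/5],
b = (14/3, -26/15, 26/15).
Solving gives a_0 = 2, a_1 = -13/5, a_2 = 1, so
  g(x) = x^2 - 13*x/5 + 2.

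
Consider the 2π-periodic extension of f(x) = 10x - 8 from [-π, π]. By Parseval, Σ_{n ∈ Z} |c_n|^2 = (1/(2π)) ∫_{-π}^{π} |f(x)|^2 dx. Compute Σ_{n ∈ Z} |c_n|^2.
Σ |c_n|^2 = 100π^2/3 + 64

Expand and integrate term by term over [-π, π]:
  ∫ (10x)^2 dx = 100·(2π^3/3); ∫ 2·10·(-8)·x dx = 0 (odd integrand); ∫ (-8)^2 dx = 64·2π.
So (1/(2π)) ∫_{-π}^{π} (10x - 8)^2 dx = 100π^2/3 + 64 = 100π^2/3 + 64.
Parseval ⇒ Σ |c_n|^2 = 100π^2/3 + 64.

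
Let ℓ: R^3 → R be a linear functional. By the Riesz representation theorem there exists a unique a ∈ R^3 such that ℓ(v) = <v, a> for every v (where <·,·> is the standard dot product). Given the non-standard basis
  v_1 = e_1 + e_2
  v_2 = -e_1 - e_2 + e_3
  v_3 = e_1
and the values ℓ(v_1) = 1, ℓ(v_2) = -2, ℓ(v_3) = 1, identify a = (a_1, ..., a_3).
a = (1, 0, -1)

Write a = (a_1, ..., a_3) in the standard basis. For each basis vector v_i, ℓ(v_i) = <v_i, a> is a linear equation in the a_j's. Collect the n equations into a matrix system V a = ℓ, where row i of V is v_i (expressed in the standard basis). Since V is invertible (lower-triangular with 1s on the diagonal, up to permutation), solve by back-substitution:
  V =
[[1, 1, 0],
 [-1, -1, 1],
 [1, 0, 0]]
  V a = (1, -2, 1)
Solving gives a = (1, 0, -1).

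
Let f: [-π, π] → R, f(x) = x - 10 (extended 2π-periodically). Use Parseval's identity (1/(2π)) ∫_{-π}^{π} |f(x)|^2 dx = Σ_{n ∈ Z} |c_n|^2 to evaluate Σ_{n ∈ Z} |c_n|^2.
Σ |c_n|^2 = π^2/3 + 100

Expand and integrate term by term over [-π, π]:
  ∫ (x)^2 dx = 1·(2π^3/3); ∫ 2·1·(-10)·x dx = 0 (odd integrand); ∫ (-10)^2 dx = 100·2π.
So (1/(2π)) ∫_{-π}^{π} (x - 10)^2 dx = 1π^2/3 + 100 = π^2/3 + 100.
Parseval ⇒ Σ |c_n|^2 = π^2/3 + 100.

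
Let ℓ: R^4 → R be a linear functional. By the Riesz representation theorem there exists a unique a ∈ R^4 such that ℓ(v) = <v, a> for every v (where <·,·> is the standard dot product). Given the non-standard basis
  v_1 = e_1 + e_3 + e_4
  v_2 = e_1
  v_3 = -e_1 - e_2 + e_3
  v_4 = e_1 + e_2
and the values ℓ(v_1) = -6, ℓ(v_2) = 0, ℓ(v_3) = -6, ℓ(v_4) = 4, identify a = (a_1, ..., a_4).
a = (0, 4, -2, -4)

Write a = (a_1, ..., a_4) in the standard basis. For each basis vector v_i, ℓ(v_i) = <v_i, a> is a linear equation in the a_j's. Collect the n equations into a matrix system V a = ℓ, where row i of V is v_i (expressed in the standard basis). Since V is invertible (lower-triangular with 1s on the diagonal, up to permutation), solve by back-substitution:
  V =
[[1, 0, 1, 1],
 [1, 0, 0, 0],
 [-1, -1, 1, 0],
 [1, 1, 0, 0]]
  V a = (-6, 0, -6, 4)
Solving gives a = (0, 4, -2, -4).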